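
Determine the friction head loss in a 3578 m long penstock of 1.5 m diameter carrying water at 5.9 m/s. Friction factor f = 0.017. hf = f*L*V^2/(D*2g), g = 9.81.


hf = 0.017 * 3578 * 5.9^2 / (1.5 * 2 * 9.81) = 71.9454 m


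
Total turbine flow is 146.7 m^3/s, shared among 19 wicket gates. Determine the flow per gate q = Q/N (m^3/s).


q = 146.7 / 19 = 7.7211 m^3/s


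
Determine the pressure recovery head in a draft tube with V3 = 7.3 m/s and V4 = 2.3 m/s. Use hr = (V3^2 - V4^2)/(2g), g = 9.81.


hr = (7.3^2 - 2.3^2) / (2*9.81) = 2.4465 m


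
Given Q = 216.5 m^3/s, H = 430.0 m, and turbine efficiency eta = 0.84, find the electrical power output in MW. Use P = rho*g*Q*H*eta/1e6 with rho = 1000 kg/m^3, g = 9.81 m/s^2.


P = 1000 * 9.81 * 216.5 * 430.0 * 0.84 / 1e6 = 767.1400 MW


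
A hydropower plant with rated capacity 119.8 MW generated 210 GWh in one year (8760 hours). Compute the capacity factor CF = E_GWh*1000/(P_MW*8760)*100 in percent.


CF = 210 * 1000 / (119.8 * 8760) * 100 = 20.0105 %


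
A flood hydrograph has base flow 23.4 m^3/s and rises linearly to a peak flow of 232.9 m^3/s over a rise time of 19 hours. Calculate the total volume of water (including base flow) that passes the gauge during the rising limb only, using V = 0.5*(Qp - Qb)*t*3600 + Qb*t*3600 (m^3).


V = 0.5*(232.9 - 23.4)*19*3600 + 23.4*19*3600 = 8.7655e+06 m^3


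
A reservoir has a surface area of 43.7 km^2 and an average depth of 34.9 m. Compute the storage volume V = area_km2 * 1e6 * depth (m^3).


V = 43.7 * 1e6 * 34.9 = 1.5251e+09 m^3


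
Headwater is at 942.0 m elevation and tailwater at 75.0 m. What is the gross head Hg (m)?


Hg = 942.0 - 75.0 = 867.0000 m


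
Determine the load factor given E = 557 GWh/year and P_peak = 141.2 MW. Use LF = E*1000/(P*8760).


LF = 557 * 1000 / (141.2 * 8760) = 0.4503


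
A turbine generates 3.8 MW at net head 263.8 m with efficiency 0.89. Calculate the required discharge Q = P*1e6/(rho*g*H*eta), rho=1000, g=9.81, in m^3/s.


Q = 3.8 * 1e6 / (1000 * 9.81 * 263.8 * 0.89) = 1.6499 m^3/s


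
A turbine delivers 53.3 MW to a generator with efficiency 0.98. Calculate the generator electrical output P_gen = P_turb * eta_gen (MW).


P_gen = 53.3 * 0.98 = 52.2340 MW


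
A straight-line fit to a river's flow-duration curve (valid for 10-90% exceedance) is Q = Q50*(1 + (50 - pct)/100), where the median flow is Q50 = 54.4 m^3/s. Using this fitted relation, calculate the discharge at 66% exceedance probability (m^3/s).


Q = 54.4 * (1 + (50 - 66)/100) = 45.6960 m^3/s


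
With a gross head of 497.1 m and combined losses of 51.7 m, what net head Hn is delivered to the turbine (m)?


Hn = 497.1 - 51.7 = 445.4000 m


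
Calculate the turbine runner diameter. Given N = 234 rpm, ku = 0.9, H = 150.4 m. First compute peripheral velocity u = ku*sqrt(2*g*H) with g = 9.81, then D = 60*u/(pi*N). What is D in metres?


u = 0.9 * sqrt(2*9.81*150.4) = 48.8895 m/s
D = 60 * 48.8895 / (pi * 234) = 3.9903 m


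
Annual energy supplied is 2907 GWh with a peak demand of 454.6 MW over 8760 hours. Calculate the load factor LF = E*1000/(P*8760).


LF = 2907 * 1000 / (454.6 * 8760) = 0.7300


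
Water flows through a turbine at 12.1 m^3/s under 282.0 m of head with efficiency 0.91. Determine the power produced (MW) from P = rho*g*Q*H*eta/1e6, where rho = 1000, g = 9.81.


P = 1000 * 9.81 * 12.1 * 282.0 * 0.91 / 1e6 = 30.4611 MW


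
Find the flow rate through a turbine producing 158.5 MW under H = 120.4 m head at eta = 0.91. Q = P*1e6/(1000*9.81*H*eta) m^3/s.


Q = 158.5 * 1e6 / (1000 * 9.81 * 120.4 * 0.91) = 147.4662 m^3/s


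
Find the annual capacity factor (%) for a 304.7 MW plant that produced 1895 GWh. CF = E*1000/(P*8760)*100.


CF = 1895 * 1000 / (304.7 * 8760) * 100 = 70.9958 %


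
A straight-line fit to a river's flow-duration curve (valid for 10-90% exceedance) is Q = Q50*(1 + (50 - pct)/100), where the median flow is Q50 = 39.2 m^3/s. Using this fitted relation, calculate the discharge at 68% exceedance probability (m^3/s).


Q = 39.2 * (1 + (50 - 68)/100) = 32.1440 m^3/s


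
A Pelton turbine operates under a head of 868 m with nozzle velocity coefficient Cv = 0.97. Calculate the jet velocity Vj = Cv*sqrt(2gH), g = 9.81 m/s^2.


Vj = 0.97 * sqrt(2*9.81*868) = 126.5847 m/s


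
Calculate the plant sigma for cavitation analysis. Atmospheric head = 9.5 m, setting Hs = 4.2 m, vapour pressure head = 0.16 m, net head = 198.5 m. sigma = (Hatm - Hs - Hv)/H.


sigma = (9.5 - 4.2 - 0.16) / 198.5 = 0.0259


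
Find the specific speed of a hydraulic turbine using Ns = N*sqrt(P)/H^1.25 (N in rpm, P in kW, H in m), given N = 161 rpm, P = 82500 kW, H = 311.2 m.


Ns = 161 * 82500^0.5 / 311.2^1.25 = 35.3796


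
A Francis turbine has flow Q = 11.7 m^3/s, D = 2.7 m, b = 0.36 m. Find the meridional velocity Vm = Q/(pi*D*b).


Vm = 11.7 / (pi * 2.7 * 0.36) = 3.8315 m/s


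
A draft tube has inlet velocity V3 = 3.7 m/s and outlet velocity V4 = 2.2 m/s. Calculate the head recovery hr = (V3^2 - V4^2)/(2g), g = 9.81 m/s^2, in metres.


hr = (3.7^2 - 2.2^2) / (2*9.81) = 0.4511 m


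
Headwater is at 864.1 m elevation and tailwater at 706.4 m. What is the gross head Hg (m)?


Hg = 864.1 - 706.4 = 157.7000 m


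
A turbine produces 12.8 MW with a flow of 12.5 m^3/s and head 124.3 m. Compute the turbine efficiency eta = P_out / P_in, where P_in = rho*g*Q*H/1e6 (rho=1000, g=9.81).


P_in = 1000 * 9.81 * 12.5 * 124.3 / 1e6 = 15.2423 MW
eta = 12.8 / 15.2423 = 0.8398


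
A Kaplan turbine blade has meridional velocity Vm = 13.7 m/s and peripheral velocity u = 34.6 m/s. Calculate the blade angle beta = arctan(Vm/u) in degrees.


beta = arctan(13.7 / 34.6) = 21.6013 degrees


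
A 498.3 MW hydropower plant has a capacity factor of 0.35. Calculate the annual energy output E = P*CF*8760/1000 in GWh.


E = 498.3 * 0.35 * 8760 / 1000 = 1527.7878 GWh


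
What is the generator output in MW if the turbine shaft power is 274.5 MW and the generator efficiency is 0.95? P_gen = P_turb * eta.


P_gen = 274.5 * 0.95 = 260.7750 MW


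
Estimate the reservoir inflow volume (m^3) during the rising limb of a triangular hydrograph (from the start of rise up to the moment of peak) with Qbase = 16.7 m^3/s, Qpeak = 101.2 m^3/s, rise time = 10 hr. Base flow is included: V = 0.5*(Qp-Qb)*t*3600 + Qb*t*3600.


V = 0.5*(101.2 - 16.7)*10*3600 + 16.7*10*3600 = 2.1222e+06 m^3


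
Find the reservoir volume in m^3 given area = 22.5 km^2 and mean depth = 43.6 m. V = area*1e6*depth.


V = 22.5 * 1e6 * 43.6 = 9.8100e+08 m^3


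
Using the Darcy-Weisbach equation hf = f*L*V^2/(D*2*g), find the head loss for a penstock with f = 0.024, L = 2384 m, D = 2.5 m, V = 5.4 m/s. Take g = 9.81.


hf = 0.024 * 2384 * 5.4^2 / (2.5 * 2 * 9.81) = 34.0146 m


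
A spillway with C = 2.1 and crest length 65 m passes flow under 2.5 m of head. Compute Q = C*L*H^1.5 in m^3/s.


Q = 2.1 * 65 * 2.5^1.5 = 539.5636 m^3/s


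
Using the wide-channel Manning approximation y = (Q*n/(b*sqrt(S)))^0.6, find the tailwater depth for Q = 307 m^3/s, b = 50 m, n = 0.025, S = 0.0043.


y = (307 * 0.025 / (50 * 0.0043^0.5))^0.6 = 1.6658 m


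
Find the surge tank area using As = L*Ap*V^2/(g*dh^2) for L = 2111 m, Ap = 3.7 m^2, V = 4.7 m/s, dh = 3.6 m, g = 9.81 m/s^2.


As = 2111 * 3.7 * 4.7^2 / (9.81 * 3.6^2) = 1357.0994 m^2


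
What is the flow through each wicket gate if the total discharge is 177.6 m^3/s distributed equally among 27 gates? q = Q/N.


q = 177.6 / 27 = 6.5778 m^3/s


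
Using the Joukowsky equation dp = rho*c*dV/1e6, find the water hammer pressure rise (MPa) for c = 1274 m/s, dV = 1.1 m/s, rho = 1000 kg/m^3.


dp = 1000 * 1274 * 1.1 / 1e6 = 1.4014 MPa


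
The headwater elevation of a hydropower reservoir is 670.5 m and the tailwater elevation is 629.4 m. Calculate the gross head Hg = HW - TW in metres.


Hg = 670.5 - 629.4 = 41.1000 m


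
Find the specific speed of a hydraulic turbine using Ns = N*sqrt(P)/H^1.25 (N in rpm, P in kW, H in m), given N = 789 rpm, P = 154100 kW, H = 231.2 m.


Ns = 789 * 154100^0.5 / 231.2^1.25 = 343.5528


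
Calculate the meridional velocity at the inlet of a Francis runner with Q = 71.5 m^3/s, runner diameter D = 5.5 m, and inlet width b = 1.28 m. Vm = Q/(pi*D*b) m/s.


Vm = 71.5 / (pi * 5.5 * 1.28) = 3.2328 m/s


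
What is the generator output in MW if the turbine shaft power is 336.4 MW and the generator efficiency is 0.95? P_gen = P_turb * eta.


P_gen = 336.4 * 0.95 = 319.5800 MW


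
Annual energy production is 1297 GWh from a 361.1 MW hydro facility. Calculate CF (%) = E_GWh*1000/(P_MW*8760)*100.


CF = 1297 * 1000 / (361.1 * 8760) * 100 = 41.0023 %


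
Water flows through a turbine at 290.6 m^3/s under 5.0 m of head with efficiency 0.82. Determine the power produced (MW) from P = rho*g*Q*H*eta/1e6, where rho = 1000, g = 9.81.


P = 1000 * 9.81 * 290.6 * 5.0 * 0.82 / 1e6 = 11.6882 MW


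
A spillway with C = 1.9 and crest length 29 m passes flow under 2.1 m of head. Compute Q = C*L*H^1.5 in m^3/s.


Q = 1.9 * 29 * 2.1^1.5 = 167.6797 m^3/s


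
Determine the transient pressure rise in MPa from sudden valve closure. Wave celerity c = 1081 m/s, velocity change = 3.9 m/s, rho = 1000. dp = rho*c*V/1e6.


dp = 1000 * 1081 * 3.9 / 1e6 = 4.2159 MPa


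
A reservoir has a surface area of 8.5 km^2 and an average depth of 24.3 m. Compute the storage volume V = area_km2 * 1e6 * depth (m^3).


V = 8.5 * 1e6 * 24.3 = 2.0655e+08 m^3


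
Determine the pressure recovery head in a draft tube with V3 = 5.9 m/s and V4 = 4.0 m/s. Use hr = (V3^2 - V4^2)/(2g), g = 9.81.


hr = (5.9^2 - 4.0^2) / (2*9.81) = 0.9587 m


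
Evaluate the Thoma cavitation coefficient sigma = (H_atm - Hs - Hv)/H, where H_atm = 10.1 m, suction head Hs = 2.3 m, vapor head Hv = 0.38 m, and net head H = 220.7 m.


sigma = (10.1 - 2.3 - 0.38) / 220.7 = 0.0336


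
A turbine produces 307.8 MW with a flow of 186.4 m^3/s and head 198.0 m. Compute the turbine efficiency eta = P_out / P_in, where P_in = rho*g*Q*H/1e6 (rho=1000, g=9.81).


P_in = 1000 * 9.81 * 186.4 * 198.0 / 1e6 = 362.0596 MW
eta = 307.8 / 362.0596 = 0.8501


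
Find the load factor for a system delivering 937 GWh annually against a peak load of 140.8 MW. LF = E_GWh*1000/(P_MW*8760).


LF = 937 * 1000 / (140.8 * 8760) = 0.7597


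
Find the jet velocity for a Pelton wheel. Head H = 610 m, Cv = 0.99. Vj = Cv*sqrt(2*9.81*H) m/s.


Vj = 0.99 * sqrt(2*9.81*610) = 108.3053 m/s


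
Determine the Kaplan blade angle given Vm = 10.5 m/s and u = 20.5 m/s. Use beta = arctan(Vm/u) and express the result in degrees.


beta = arctan(10.5 / 20.5) = 27.1213 degrees


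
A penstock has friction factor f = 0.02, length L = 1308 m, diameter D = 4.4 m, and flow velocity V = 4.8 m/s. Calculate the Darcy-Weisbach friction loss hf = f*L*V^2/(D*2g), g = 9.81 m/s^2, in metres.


hf = 0.02 * 1308 * 4.8^2 / (4.4 * 2 * 9.81) = 6.9818 m


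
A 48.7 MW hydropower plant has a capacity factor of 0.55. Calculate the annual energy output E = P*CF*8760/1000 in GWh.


E = 48.7 * 0.55 * 8760 / 1000 = 234.6366 GWh


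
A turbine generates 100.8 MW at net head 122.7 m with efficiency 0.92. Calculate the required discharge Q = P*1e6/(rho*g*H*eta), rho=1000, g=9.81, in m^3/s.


Q = 100.8 * 1e6 / (1000 * 9.81 * 122.7 * 0.92) = 91.0247 m^3/s


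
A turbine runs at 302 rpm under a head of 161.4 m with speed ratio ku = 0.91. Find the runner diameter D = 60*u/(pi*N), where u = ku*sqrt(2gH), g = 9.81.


u = 0.91 * sqrt(2*9.81*161.4) = 51.2086 m/s
D = 60 * 51.2086 / (pi * 302) = 3.2384 m


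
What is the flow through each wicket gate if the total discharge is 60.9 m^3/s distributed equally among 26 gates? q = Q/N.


q = 60.9 / 26 = 2.3423 m^3/s


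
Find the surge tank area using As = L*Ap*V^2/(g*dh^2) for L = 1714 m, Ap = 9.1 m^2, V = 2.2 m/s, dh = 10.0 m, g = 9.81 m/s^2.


As = 1714 * 9.1 * 2.2^2 / (9.81 * 10.0^2) = 76.9535 m^2


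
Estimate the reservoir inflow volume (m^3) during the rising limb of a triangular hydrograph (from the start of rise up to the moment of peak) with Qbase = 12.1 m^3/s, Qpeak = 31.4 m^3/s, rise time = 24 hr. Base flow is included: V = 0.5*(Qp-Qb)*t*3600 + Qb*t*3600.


V = 0.5*(31.4 - 12.1)*24*3600 + 12.1*24*3600 = 1.8792e+06 m^3


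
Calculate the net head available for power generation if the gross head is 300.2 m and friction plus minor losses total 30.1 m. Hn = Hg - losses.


Hn = 300.2 - 30.1 = 270.1000 m


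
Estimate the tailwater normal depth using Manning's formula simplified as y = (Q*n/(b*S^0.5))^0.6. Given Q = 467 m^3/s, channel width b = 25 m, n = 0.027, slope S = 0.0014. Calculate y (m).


y = (467 * 0.027 / (25 * 0.0014^0.5))^0.6 = 4.7622 m


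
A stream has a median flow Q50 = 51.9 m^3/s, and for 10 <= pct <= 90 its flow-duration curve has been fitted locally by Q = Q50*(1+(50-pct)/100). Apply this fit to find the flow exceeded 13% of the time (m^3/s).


Q = 51.9 * (1 + (50 - 13)/100) = 71.1030 m^3/s


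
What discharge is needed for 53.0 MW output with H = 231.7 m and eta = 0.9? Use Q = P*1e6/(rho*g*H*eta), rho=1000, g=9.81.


Q = 53.0 * 1e6 / (1000 * 9.81 * 231.7 * 0.9) = 25.9083 m^3/s


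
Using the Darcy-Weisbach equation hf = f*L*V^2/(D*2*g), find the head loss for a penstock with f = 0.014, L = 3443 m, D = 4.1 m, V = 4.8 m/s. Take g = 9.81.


hf = 0.014 * 3443 * 4.8^2 / (4.1 * 2 * 9.81) = 13.8059 m


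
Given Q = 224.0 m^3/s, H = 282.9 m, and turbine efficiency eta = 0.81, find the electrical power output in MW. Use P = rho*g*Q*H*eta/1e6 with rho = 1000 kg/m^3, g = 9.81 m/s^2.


P = 1000 * 9.81 * 224.0 * 282.9 * 0.81 / 1e6 = 503.5412 MW


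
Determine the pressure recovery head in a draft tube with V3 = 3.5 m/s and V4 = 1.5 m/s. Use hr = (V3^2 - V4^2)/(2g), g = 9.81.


hr = (3.5^2 - 1.5^2) / (2*9.81) = 0.5097 m


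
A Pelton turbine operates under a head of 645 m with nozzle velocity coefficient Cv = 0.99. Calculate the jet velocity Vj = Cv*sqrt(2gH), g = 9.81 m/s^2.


Vj = 0.99 * sqrt(2*9.81*645) = 111.3691 m/s


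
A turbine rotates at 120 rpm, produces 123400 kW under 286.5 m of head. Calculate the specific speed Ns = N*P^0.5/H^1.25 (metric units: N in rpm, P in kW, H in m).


Ns = 120 * 123400^0.5 / 286.5^1.25 = 35.7629


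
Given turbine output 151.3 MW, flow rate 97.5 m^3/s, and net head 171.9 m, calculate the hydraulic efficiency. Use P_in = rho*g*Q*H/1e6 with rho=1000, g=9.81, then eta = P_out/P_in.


P_in = 1000 * 9.81 * 97.5 * 171.9 / 1e6 = 164.4181 MW
eta = 151.3 / 164.4181 = 0.9202


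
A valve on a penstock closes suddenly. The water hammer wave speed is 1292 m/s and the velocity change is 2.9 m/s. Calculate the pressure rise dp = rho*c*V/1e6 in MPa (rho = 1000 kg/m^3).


dp = 1000 * 1292 * 2.9 / 1e6 = 3.7468 MPa


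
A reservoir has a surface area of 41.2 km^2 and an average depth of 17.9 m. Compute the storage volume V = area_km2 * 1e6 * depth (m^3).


V = 41.2 * 1e6 * 17.9 = 7.3748e+08 m^3


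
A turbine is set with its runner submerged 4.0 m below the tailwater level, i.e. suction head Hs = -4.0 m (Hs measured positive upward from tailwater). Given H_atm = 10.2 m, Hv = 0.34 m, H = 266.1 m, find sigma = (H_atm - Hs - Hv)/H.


sigma = (10.2 - (-4.0) - 0.34) / 266.1 = 0.0521


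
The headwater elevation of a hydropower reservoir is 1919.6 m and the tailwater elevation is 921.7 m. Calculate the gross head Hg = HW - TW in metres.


Hg = 1919.6 - 921.7 = 997.9000 m


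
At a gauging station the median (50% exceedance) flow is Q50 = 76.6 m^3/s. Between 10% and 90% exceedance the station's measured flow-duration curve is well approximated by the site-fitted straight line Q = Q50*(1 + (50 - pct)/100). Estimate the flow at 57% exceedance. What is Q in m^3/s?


Q = 76.6 * (1 + (50 - 57)/100) = 71.2380 m^3/s


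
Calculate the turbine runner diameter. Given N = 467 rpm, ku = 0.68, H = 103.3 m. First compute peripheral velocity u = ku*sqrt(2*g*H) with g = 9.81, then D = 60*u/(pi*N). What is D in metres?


u = 0.68 * sqrt(2*9.81*103.3) = 30.6132 m/s
D = 60 * 30.6132 / (pi * 467) = 1.2520 m


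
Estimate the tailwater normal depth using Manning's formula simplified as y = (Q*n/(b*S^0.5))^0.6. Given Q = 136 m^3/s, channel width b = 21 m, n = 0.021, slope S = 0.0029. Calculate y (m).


y = (136 * 0.021 / (21 * 0.0029^0.5))^0.6 = 1.7434 m


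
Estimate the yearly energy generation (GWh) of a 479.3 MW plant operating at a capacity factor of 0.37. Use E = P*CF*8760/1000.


E = 479.3 * 0.37 * 8760 / 1000 = 1553.5072 GWh


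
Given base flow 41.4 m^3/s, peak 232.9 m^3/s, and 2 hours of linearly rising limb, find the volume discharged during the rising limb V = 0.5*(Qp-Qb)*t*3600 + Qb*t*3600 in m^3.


V = 0.5*(232.9 - 41.4)*2*3600 + 41.4*2*3600 = 987480.0000 m^3


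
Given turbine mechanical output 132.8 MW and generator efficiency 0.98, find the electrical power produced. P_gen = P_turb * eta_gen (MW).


P_gen = 132.8 * 0.98 = 130.1440 MW


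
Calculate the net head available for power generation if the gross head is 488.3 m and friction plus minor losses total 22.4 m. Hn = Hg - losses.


Hn = 488.3 - 22.4 = 465.9000 m


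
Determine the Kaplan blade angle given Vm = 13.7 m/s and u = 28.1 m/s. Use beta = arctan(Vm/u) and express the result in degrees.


beta = arctan(13.7 / 28.1) = 25.9913 degrees


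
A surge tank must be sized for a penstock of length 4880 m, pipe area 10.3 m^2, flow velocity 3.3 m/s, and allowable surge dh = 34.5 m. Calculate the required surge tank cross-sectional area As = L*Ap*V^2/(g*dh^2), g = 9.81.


As = 4880 * 10.3 * 3.3^2 / (9.81 * 34.5^2) = 46.8789 m^2


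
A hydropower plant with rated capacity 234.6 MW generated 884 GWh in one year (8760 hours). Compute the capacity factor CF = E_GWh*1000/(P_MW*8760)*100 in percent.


CF = 884 * 1000 / (234.6 * 8760) * 100 = 43.0150 %


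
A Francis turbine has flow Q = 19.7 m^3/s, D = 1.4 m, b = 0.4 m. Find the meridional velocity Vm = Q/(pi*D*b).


Vm = 19.7 / (pi * 1.4 * 0.4) = 11.1977 m/s


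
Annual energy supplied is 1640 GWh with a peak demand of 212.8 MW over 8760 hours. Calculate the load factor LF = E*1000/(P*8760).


LF = 1640 * 1000 / (212.8 * 8760) = 0.8798


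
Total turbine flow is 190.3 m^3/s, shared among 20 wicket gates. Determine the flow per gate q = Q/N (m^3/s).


q = 190.3 / 20 = 9.5150 m^3/s


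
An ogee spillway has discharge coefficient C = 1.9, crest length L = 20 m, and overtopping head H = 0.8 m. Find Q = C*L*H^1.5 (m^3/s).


Q = 1.9 * 20 * 0.8^1.5 = 27.1906 m^3/s


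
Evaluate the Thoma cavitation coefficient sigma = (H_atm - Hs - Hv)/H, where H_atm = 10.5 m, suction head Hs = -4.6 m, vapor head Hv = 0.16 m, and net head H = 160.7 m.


sigma = (10.5 - (-4.6) - 0.16) / 160.7 = 0.0930


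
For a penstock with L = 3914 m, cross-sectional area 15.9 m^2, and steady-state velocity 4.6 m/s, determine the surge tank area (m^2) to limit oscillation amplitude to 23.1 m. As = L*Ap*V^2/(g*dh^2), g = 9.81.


As = 3914 * 15.9 * 4.6^2 / (9.81 * 23.1^2) = 251.5595 m^2


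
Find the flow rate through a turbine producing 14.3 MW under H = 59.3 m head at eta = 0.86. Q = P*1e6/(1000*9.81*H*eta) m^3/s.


Q = 14.3 * 1e6 / (1000 * 9.81 * 59.3 * 0.86) = 28.5834 m^3/s


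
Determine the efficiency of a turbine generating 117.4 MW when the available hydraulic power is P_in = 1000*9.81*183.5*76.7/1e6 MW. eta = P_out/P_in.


P_in = 1000 * 9.81 * 183.5 * 76.7 / 1e6 = 138.0704 MW
eta = 117.4 / 138.0704 = 0.8503


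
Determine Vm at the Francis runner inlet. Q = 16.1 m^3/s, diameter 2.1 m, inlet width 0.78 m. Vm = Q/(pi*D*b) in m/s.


Vm = 16.1 / (pi * 2.1 * 0.78) = 3.1287 m/s


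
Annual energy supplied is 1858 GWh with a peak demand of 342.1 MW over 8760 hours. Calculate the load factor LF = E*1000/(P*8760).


LF = 1858 * 1000 / (342.1 * 8760) = 0.6200


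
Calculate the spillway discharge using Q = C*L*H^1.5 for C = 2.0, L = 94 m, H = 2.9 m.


Q = 2.0 * 94 * 2.9^1.5 = 928.4421 m^3/s


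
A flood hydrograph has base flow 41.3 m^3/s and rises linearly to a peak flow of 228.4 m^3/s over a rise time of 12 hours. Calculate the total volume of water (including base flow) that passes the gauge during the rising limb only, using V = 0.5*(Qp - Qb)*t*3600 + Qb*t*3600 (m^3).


V = 0.5*(228.4 - 41.3)*12*3600 + 41.3*12*3600 = 5.8255e+06 m^3


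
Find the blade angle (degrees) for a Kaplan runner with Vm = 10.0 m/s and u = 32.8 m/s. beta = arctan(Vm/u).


beta = arctan(10.0 / 32.8) = 16.9553 degrees


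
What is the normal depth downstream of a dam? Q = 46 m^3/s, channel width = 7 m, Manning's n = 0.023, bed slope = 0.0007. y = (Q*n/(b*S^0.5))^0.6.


y = (46 * 0.023 / (7 * 0.0007^0.5))^0.6 = 2.8451 m


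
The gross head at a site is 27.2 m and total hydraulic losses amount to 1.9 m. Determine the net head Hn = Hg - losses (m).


Hn = 27.2 - 1.9 = 25.3000 m


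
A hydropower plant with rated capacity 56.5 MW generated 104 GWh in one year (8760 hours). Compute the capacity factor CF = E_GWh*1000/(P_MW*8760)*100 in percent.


CF = 104 * 1000 / (56.5 * 8760) * 100 = 21.0126 %


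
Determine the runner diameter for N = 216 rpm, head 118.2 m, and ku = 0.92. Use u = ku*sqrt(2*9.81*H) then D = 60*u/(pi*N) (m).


u = 0.92 * sqrt(2*9.81*118.2) = 44.3043 m/s
D = 60 * 44.3043 / (pi * 216) = 3.9174 m


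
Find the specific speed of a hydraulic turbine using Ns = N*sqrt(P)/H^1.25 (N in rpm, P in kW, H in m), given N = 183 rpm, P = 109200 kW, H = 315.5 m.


Ns = 183 * 109200^0.5 / 315.5^1.25 = 45.4792


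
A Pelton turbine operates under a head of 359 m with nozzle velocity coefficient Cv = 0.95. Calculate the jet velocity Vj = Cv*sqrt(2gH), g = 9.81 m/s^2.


Vj = 0.95 * sqrt(2*9.81*359) = 79.7297 m/s


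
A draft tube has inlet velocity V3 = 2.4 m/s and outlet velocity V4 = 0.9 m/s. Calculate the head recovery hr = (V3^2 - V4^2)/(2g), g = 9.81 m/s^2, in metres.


hr = (2.4^2 - 0.9^2) / (2*9.81) = 0.2523 m


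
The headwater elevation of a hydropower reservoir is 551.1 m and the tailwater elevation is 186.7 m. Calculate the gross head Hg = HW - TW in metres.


Hg = 551.1 - 186.7 = 364.4000 m


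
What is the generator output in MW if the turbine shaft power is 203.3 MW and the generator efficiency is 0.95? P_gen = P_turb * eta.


P_gen = 203.3 * 0.95 = 193.1350 MW


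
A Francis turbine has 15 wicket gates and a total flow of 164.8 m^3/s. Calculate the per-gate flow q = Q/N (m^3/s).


q = 164.8 / 15 = 10.9867 m^3/s


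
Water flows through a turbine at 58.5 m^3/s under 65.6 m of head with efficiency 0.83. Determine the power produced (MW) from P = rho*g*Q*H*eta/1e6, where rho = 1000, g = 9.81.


P = 1000 * 9.81 * 58.5 * 65.6 * 0.83 / 1e6 = 31.2469 MW


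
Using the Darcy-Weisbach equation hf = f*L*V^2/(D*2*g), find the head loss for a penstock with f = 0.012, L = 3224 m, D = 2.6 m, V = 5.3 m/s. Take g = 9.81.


hf = 0.012 * 3224 * 5.3^2 / (2.6 * 2 * 9.81) = 21.3037 m


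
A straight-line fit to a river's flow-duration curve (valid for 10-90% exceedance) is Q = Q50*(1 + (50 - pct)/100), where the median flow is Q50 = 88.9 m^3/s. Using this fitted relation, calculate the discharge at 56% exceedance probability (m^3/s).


Q = 88.9 * (1 + (50 - 56)/100) = 83.5660 m^3/s


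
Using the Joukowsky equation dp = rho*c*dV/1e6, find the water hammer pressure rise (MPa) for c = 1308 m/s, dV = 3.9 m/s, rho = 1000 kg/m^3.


dp = 1000 * 1308 * 3.9 / 1e6 = 5.1012 MPa


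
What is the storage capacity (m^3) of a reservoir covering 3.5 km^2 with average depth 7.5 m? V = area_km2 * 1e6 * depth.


V = 3.5 * 1e6 * 7.5 = 2.6250e+07 m^3


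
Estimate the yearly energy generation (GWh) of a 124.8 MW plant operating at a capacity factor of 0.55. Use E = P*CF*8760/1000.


E = 124.8 * 0.55 * 8760 / 1000 = 601.2864 GWh


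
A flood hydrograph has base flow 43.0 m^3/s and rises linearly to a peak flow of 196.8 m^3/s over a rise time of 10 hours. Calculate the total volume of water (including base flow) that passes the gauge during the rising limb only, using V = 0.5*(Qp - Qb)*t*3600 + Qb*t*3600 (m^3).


V = 0.5*(196.8 - 43.0)*10*3600 + 43.0*10*3600 = 4.3164e+06 m^3


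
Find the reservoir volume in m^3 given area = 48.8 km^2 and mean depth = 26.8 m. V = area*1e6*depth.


V = 48.8 * 1e6 * 26.8 = 1.3078e+09 m^3


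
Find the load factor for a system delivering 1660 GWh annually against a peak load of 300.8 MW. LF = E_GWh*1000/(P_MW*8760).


LF = 1660 * 1000 / (300.8 * 8760) = 0.6300


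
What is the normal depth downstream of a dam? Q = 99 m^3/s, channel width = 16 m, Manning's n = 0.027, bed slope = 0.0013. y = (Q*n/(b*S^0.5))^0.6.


y = (99 * 0.027 / (16 * 0.0013^0.5))^0.6 = 2.5093 m


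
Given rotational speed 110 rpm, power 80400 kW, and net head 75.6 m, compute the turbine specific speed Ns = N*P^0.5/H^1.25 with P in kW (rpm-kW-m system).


Ns = 110 * 80400^0.5 / 75.6^1.25 = 139.9163


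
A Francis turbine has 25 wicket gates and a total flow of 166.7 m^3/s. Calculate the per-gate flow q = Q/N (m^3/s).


q = 166.7 / 25 = 6.6680 m^3/s


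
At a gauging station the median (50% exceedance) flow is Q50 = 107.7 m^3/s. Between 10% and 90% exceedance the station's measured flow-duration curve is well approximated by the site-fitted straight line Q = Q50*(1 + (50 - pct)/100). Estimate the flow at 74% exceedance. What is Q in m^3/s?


Q = 107.7 * (1 + (50 - 74)/100) = 81.8520 m^3/s


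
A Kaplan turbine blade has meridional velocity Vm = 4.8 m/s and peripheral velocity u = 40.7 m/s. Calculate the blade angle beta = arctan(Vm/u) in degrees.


beta = arctan(4.8 / 40.7) = 6.7262 degrees


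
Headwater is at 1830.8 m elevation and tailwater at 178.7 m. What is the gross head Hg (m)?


Hg = 1830.8 - 178.7 = 1652.1000 m


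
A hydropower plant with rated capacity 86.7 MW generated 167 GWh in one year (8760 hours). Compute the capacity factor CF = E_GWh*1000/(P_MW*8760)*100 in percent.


CF = 167 * 1000 / (86.7 * 8760) * 100 = 21.9884 %


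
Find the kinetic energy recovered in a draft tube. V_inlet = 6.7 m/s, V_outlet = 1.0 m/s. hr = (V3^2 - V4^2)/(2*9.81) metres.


hr = (6.7^2 - 1.0^2) / (2*9.81) = 2.2370 m


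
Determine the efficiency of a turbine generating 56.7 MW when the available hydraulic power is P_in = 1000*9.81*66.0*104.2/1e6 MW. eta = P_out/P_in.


P_in = 1000 * 9.81 * 66.0 * 104.2 / 1e6 = 67.4653 MW
eta = 56.7 / 67.4653 = 0.8404


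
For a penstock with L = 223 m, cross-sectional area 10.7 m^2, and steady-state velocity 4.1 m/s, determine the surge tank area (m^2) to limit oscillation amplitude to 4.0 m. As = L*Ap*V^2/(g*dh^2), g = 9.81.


As = 223 * 10.7 * 4.1^2 / (9.81 * 4.0^2) = 255.5450 m^2


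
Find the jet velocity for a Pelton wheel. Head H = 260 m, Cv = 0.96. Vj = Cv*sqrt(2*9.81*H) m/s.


Vj = 0.96 * sqrt(2*9.81*260) = 68.5658 m/s


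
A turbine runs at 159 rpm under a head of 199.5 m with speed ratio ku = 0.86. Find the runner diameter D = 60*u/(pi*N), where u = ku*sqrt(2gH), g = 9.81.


u = 0.86 * sqrt(2*9.81*199.5) = 53.8046 m/s
D = 60 * 53.8046 / (pi * 159) = 6.4628 m


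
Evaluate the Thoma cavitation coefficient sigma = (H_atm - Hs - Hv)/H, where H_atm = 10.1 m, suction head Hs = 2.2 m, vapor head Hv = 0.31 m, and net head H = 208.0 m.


sigma = (10.1 - 2.2 - 0.31) / 208.0 = 0.0365


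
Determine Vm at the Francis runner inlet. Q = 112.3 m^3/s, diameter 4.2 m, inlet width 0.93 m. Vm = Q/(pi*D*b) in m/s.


Vm = 112.3 / (pi * 4.2 * 0.93) = 9.1516 m/s


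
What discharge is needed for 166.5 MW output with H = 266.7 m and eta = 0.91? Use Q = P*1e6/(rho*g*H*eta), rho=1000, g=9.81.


Q = 166.5 * 1e6 / (1000 * 9.81 * 266.7 * 0.91) = 69.9328 m^3/s


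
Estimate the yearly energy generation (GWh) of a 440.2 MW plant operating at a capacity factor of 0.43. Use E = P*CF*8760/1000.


E = 440.2 * 0.43 * 8760 / 1000 = 1658.1454 GWh


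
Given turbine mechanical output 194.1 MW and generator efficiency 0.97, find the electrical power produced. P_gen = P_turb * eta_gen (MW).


P_gen = 194.1 * 0.97 = 188.2770 MW


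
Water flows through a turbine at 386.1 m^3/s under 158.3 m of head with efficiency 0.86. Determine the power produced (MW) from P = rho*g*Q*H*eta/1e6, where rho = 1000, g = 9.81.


P = 1000 * 9.81 * 386.1 * 158.3 * 0.86 / 1e6 = 515.6419 MW


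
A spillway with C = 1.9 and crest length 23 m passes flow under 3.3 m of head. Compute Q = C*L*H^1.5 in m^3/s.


Q = 1.9 * 23 * 3.3^1.5 = 261.9705 m^3/s


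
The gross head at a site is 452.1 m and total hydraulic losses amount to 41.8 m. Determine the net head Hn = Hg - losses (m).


Hn = 452.1 - 41.8 = 410.3000 m


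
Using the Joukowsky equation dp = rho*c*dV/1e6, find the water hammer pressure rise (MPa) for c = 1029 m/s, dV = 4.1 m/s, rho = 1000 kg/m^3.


dp = 1000 * 1029 * 4.1 / 1e6 = 4.2189 MPa


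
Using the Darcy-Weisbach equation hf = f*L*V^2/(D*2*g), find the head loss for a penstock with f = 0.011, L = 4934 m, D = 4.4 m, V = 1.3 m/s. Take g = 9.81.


hf = 0.011 * 4934 * 1.3^2 / (4.4 * 2 * 9.81) = 1.0625 m


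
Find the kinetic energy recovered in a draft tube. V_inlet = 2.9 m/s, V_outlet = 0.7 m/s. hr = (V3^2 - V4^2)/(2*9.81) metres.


hr = (2.9^2 - 0.7^2) / (2*9.81) = 0.4037 m


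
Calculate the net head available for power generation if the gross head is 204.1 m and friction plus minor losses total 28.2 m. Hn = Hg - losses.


Hn = 204.1 - 28.2 = 175.9000 m


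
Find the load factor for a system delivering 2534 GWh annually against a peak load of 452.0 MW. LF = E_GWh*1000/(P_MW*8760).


LF = 2534 * 1000 / (452.0 * 8760) = 0.6400


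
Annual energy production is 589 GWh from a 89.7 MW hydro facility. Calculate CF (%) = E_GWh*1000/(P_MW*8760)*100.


CF = 589 * 1000 / (89.7 * 8760) * 100 = 74.9581 %


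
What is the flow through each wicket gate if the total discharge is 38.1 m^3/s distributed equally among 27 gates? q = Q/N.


q = 38.1 / 27 = 1.4111 m^3/s


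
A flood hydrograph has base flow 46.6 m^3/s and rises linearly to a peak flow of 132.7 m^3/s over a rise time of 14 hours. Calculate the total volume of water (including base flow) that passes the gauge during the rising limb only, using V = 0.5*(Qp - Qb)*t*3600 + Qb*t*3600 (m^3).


V = 0.5*(132.7 - 46.6)*14*3600 + 46.6*14*3600 = 4.5184e+06 m^3


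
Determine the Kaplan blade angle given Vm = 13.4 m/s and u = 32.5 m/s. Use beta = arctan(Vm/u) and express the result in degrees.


beta = arctan(13.4 / 32.5) = 22.4067 degrees


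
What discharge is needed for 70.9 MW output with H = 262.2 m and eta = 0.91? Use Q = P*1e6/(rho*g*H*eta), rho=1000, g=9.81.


Q = 70.9 * 1e6 / (1000 * 9.81 * 262.2 * 0.91) = 30.2903 m^3/s


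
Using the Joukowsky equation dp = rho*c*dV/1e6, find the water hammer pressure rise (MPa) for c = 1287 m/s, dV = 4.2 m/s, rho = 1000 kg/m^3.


dp = 1000 * 1287 * 4.2 / 1e6 = 5.4054 MPa


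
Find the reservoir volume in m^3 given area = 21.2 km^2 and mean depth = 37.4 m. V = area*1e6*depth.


V = 21.2 * 1e6 * 37.4 = 7.9288e+08 m^3


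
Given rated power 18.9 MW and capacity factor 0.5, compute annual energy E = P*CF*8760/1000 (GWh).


E = 18.9 * 0.5 * 8760 / 1000 = 82.7820 GWh


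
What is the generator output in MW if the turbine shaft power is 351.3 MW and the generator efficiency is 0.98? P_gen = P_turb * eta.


P_gen = 351.3 * 0.98 = 344.2740 MW


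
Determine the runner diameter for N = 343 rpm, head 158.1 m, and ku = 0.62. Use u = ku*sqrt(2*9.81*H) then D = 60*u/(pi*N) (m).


u = 0.62 * sqrt(2*9.81*158.1) = 34.5308 m/s
D = 60 * 34.5308 / (pi * 343) = 1.9227 m


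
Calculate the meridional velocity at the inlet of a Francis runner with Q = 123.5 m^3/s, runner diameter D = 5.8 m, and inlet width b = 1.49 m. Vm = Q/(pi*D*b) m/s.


Vm = 123.5 / (pi * 5.8 * 1.49) = 4.5489 m/s


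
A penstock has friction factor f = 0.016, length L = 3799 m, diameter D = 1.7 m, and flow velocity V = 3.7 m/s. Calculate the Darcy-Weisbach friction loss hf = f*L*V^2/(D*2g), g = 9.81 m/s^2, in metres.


hf = 0.016 * 3799 * 3.7^2 / (1.7 * 2 * 9.81) = 24.9485 m


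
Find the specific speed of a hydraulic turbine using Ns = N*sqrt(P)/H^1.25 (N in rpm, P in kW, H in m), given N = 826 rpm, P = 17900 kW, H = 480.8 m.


Ns = 826 * 17900^0.5 / 480.8^1.25 = 49.0852


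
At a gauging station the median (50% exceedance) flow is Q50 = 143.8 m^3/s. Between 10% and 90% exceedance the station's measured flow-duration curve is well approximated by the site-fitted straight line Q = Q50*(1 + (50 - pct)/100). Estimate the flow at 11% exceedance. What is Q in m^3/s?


Q = 143.8 * (1 + (50 - 11)/100) = 199.8820 m^3/s


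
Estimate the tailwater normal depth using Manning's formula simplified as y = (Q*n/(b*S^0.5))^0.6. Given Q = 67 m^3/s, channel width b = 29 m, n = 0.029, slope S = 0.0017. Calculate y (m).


y = (67 * 0.029 / (29 * 0.0017^0.5))^0.6 = 1.3382 m


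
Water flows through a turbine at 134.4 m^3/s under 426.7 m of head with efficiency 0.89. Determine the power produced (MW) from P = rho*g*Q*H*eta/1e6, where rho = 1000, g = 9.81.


P = 1000 * 9.81 * 134.4 * 426.7 * 0.89 / 1e6 = 500.7038 MW


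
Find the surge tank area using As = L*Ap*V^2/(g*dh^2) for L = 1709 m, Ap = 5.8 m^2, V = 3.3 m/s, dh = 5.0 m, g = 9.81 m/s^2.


As = 1709 * 5.8 * 3.3^2 / (9.81 * 5.0^2) = 440.1381 m^2


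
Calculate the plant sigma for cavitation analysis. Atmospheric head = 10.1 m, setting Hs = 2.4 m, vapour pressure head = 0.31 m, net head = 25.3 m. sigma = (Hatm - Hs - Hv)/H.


sigma = (10.1 - 2.4 - 0.31) / 25.3 = 0.2921


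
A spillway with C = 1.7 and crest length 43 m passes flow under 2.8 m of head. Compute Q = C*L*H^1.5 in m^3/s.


Q = 1.7 * 43 * 2.8^1.5 = 342.4951 m^3/s


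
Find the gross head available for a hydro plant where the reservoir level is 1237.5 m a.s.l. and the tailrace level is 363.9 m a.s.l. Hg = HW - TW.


Hg = 1237.5 - 363.9 = 873.6000 m


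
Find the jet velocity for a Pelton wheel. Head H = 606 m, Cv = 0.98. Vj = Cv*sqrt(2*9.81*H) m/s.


Vj = 0.98 * sqrt(2*9.81*606) = 106.8592 m/s


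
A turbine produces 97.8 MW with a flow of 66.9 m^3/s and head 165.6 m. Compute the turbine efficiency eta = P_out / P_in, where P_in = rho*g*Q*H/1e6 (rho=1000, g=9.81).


P_in = 1000 * 9.81 * 66.9 * 165.6 / 1e6 = 108.6815 MW
eta = 97.8 / 108.6815 = 0.8999


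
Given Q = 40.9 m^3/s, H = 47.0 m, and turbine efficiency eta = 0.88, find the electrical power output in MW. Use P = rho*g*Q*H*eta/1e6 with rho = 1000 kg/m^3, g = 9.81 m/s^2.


P = 1000 * 9.81 * 40.9 * 47.0 * 0.88 / 1e6 = 16.5948 MW


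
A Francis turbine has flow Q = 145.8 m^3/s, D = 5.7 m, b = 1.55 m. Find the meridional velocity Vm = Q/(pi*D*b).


Vm = 145.8 / (pi * 5.7 * 1.55) = 5.2529 m/s


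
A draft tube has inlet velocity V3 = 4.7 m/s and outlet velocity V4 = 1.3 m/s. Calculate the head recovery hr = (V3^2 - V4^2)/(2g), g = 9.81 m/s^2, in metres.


hr = (4.7^2 - 1.3^2) / (2*9.81) = 1.0398 m


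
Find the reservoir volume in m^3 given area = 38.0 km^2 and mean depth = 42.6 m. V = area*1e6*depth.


V = 38.0 * 1e6 * 42.6 = 1.6188e+09 m^3


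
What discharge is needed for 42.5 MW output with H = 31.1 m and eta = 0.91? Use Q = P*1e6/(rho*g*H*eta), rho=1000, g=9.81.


Q = 42.5 * 1e6 / (1000 * 9.81 * 31.1 * 0.91) = 153.0799 m^3/s


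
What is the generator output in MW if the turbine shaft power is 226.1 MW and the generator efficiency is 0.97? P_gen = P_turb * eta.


P_gen = 226.1 * 0.97 = 219.3170 MW


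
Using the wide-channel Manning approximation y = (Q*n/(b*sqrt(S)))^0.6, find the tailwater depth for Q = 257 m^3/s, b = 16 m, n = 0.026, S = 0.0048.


y = (257 * 0.026 / (16 * 0.0048^0.5))^0.6 = 2.9383 m


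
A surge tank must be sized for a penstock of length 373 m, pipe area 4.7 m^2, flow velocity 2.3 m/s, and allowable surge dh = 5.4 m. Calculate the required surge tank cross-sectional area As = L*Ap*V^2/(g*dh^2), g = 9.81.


As = 373 * 4.7 * 2.3^2 / (9.81 * 5.4^2) = 32.4195 m^2


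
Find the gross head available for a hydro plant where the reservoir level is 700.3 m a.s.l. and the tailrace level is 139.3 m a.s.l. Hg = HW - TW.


Hg = 700.3 - 139.3 = 561.0000 m


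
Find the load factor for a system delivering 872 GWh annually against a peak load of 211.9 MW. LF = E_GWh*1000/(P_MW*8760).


LF = 872 * 1000 / (211.9 * 8760) = 0.4698


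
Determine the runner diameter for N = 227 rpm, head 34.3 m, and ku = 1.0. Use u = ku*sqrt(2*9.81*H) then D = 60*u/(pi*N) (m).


u = 1.0 * sqrt(2*9.81*34.3) = 25.9416 m/s
D = 60 * 25.9416 / (pi * 227) = 2.1826 m


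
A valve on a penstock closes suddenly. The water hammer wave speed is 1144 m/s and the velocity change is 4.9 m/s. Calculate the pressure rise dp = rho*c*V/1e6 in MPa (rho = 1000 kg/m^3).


dp = 1000 * 1144 * 4.9 / 1e6 = 5.6056 MPa


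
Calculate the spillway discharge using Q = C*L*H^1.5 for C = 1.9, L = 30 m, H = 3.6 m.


Q = 1.9 * 30 * 3.6^1.5 = 389.3396 m^3/s


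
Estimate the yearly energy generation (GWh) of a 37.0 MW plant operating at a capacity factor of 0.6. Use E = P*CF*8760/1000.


E = 37.0 * 0.6 * 8760 / 1000 = 194.4720 GWh


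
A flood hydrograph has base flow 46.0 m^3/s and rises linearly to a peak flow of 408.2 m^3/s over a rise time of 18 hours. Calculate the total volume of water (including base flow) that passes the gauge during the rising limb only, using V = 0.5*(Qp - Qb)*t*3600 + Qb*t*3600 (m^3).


V = 0.5*(408.2 - 46.0)*18*3600 + 46.0*18*3600 = 1.4716e+07 m^3


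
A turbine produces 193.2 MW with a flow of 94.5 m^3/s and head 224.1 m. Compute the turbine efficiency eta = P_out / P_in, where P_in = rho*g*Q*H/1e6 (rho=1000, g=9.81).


P_in = 1000 * 9.81 * 94.5 * 224.1 / 1e6 = 207.7508 MW
eta = 193.2 / 207.7508 = 0.9300


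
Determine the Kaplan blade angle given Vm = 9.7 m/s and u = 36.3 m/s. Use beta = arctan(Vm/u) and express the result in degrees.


beta = arctan(9.7 / 36.3) = 14.9609 degrees


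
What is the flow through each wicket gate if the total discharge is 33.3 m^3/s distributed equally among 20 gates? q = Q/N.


q = 33.3 / 20 = 1.6650 m^3/s


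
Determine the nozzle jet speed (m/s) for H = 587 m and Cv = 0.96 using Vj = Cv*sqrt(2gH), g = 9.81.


Vj = 0.96 * sqrt(2*9.81*587) = 103.0243 m/s


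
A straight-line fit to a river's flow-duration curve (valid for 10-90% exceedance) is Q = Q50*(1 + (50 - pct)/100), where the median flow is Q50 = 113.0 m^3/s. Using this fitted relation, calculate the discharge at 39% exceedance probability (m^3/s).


Q = 113.0 * (1 + (50 - 39)/100) = 125.4300 m^3/s


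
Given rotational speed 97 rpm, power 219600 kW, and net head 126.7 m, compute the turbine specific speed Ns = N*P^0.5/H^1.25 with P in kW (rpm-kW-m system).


Ns = 97 * 219600^0.5 / 126.7^1.25 = 106.9343


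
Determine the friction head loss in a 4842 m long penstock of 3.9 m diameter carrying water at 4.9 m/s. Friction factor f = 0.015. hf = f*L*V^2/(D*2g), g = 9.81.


hf = 0.015 * 4842 * 4.9^2 / (3.9 * 2 * 9.81) = 22.7900 m


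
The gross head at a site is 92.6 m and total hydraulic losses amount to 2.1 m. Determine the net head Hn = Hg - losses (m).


Hn = 92.6 - 2.1 = 90.5000 m


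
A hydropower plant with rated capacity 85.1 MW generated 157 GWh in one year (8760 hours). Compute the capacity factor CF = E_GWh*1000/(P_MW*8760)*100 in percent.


CF = 157 * 1000 / (85.1 * 8760) * 100 = 21.0604 %
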